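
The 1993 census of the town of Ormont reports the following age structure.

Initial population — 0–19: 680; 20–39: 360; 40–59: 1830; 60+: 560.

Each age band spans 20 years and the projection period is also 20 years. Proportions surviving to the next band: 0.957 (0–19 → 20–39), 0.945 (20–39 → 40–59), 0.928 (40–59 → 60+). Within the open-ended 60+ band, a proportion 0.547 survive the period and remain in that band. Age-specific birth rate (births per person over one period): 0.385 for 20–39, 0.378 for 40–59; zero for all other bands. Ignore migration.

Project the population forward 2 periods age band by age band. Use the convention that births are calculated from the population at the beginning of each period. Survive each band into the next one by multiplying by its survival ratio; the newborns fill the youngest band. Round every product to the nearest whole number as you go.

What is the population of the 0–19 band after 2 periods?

Call the bands 1 to 4, youngest first.
— Period 1 —
Births: 360 × 0.385 = 139  |  1830 × 0.378 = 692 → 831
Band 2: 680 × 0.957 = 651
Band 3: 360 × 0.945 = 340
Band 4: 1830 × 0.928 + 560 × 0.547 = 1698 + 306 = 2004
Giving 831 / 651 / 340 / 2004.
— Period 2 —
Births: 651 × 0.385 = 251  |  340 × 0.378 = 129 → 380
Band 2: 831 × 0.957 = 795
Band 3: 651 × 0.945 = 615
Band 4: 340 × 0.928 + 2004 × 0.547 = 316 + 1096 = 1412
Giving 380 / 795 / 615 / 1412.

380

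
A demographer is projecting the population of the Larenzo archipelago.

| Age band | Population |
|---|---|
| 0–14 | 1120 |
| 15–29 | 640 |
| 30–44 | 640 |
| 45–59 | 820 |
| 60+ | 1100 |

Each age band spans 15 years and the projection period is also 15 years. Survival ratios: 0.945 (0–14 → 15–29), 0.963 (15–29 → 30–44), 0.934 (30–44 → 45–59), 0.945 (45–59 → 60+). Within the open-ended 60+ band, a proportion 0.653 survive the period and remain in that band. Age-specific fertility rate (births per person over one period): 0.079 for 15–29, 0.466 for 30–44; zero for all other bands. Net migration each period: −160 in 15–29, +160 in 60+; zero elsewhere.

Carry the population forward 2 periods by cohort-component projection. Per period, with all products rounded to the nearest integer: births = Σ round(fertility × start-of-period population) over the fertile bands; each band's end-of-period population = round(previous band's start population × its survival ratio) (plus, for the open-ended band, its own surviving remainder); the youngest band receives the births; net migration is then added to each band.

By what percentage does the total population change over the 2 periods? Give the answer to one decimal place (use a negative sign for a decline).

Let band 1 be 0–14 through band 5 = 60+.
Period 1.
Births: 640 × 0.079 = 51, 640 × 0.466 = 298 ⇒ total 349
Band 2: 1120 × 0.945 = 1058
Band 3: 640 × 0.963 = 616
Band 4: 640 × 0.934 = 598
Band 5: 820 × 0.945 + 1100 × 0.653 = 775 + 718 = 1493
Net migration: Band 2 − 160 → 898; Band 5 + 160 → 1653
→ [349, 898, 616, 598, 1653]
Period 2.
Births: 898 × 0.079 = 71, 616 × 0.466 = 287 ⇒ total 358
Band 2: 349 × 0.945 = 330
Band 3: 898 × 0.963 = 865
Band 4: 616 × 0.934 = 575
Band 5: 598 × 0.945 + 1653 × 0.653 = 565 + 1079 = 1644
Net migration: Band 2 − 160 → 170; Band 5 + 160 → 1804
→ [358, 170, 865, 575, 1804]
Total: 4320 → 3772; change = -548; percentage change = -12.7%

-12.7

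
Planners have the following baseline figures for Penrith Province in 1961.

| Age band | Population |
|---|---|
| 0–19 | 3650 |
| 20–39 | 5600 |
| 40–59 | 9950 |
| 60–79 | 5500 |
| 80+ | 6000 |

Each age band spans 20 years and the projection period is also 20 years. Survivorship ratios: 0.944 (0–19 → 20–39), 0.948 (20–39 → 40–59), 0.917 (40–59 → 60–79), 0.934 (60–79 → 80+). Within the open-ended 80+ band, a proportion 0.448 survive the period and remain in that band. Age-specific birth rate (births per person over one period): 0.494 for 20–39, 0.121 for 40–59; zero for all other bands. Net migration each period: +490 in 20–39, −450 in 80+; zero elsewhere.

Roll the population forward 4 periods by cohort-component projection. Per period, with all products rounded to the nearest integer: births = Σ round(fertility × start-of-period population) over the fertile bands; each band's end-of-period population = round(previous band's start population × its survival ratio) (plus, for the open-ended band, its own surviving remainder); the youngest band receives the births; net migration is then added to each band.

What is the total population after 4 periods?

Let band 1 be 0–19 through band 5 = 80+.
Period 1:
Births: 5600 * 0.494 = 2766  |  9950 * 0.121 = 1204 ⇒ total 3970
Band 2: 3650 * 0.944 = 3446
Band 3: 5600 * 0.948 = 5309
Band 4: 9950 * 0.917 = 9124
Band 5: 5500 * 0.934 + 6000 * 0.448 = 5137 + 2688 = 7825
Net migration: Band 2 + 490 → 3936; Band 5 − 450 → 7375
Population now: 0–19=3970, 20–39=3936, 40–59=5309, 60–79=9124, 80+=7375
Period 2:
Births: 3936 * 0.494 = 1944  |  5309 * 0.121 = 642 ⇒ total 2586
Band 2: 3970 * 0.944 = 3748
Band 3: 3936 * 0.948 = 3731
Band 4: 5309 * 0.917 = 4868
Band 5: 9124 * 0.934 + 7375 * 0.448 = 8522 + 3304 = 11826
Net migration: Band 2 + 490 → 4238; Band 5 − 450 → 11376
Population now: 0–19=2586, 20–39=4238, 40–59=3731, 60–79=4868, 80+=11376
Period 3:
Births: 4238 * 0.494 = 2094  |  3731 * 0.121 = 451 ⇒ total 2545
Band 2: 2586 * 0.944 = 2441
Band 3: 4238 * 0.948 = 4018
Band 4: 3731 * 0.917 = 3421
Band 5: 4868 * 0.934 + 11376 * 0.448 = 4547 + 5096 = 9643
Net migration: Band 2 + 490 → 2931; Band 5 − 450 → 9193
Population now: 0–19=2545, 20–39=2931, 40–59=4018, 60–79=3421, 80+=9193
Period 4:
Births: 2931 * 0.494 = 1448  |  4018 * 0.121 = 486 ⇒ total 1934
Band 2: 2545 * 0.944 = 2402
Band 3: 2931 * 0.948 = 2779
Band 4: 4018 * 0.917 = 3685
Band 5: 3421 * 0.934 + 9193 * 0.448 = 3195 + 4118 = 7313
Net migration: Band 2 + 490 → 2892; Band 5 − 450 → 6863
Population now: 0–19=1934, 20–39=2892, 40–59=2779, 60–79=3685, 80+=6863
Total after period 4: 1934 + 2892 + 2779 + 3685 + 6863 = 18153

18153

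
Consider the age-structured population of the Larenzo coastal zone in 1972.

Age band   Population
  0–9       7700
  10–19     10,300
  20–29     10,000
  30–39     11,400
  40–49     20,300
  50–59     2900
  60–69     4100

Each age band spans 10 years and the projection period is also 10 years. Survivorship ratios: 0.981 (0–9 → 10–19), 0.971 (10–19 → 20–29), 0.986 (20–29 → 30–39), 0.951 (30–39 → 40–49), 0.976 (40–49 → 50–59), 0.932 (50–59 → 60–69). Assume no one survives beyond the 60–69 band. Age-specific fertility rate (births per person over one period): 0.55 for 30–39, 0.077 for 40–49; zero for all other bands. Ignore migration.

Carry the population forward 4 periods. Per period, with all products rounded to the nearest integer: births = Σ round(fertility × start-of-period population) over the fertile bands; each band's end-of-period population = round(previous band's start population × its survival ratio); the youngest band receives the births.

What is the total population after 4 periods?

48608

Period 1.
Births: 11400 × 0.55 = 6270 ; 20300 × 0.077 = 1563 → total 7833
10–19: 7700 × 0.981 = 7554
20–29: 10300 × 0.971 = 10001
30–39: 10000 × 0.986 = 9860
40–49: 11400 × 0.951 = 10841
50–59: 20300 × 0.976 = 19813
60–69: 2900 × 0.932 = 2703
Giving 7833 / 7554 / 10001 / 9860 / 10841 / 19813 / 2703.
Period 2.
Births: 9860 × 0.55 = 5423 ; 10841 × 0.077 = 835 → total 6258
10–19: 7833 × 0.981 = 7684
20–29: 7554 × 0.971 = 7335
30–39: 10001 × 0.986 = 9861
40–49: 9860 × 0.951 = 9377
50–59: 10841 × 0.976 = 10581
60–69: 19813 × 0.932 = 18466
Giving 6258 / 7684 / 7335 / 9861 / 9377 / 10581 / 18466.
Period 3.
Births: 9861 × 0.55 = 5424 ; 9377 × 0.077 = 722 → total 6146
10–19: 6258 × 0.981 = 6139
20–29: 7684 × 0.971 = 7461
30–39: 7335 × 0.986 = 7232
40–49: 9861 × 0.951 = 9378
50–59: 9377 × 0.976 = 9152
60–69: 10581 × 0.932 = 9861
Giving 6146 / 6139 / 7461 / 7232 / 9378 / 9152 / 9861.
Period 4.
Births: 7232 × 0.55 = 3978 ; 9378 × 0.077 = 722 → total 4700
10–19: 6146 × 0.981 = 6029
20–29: 6139 × 0.971 = 5961
30–39: 7461 × 0.986 = 7357
40–49: 7232 × 0.951 = 6878
50–59: 9378 × 0.976 = 9153
60–69: 9152 × 0.932 = 8530
Giving 4700 / 6029 / 5961 / 7357 / 6878 / 9153 / 8530.
Total after period 4: 4700 + 6029 + 5961 + 7357 + 6878 + 9153 + 8530 = 48608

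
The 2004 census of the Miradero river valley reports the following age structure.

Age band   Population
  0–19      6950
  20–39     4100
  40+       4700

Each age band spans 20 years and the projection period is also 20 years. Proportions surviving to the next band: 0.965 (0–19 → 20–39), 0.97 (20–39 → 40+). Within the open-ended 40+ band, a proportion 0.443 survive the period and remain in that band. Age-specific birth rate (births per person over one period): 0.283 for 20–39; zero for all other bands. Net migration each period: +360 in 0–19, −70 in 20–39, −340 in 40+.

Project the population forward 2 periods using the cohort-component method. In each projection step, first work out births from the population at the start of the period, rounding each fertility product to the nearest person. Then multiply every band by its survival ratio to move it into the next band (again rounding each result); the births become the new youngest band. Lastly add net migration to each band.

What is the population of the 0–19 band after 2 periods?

2238

[period 1]
Births: 4100 × 0.283 = 1160
20–39: 6950 × 0.965 = 6707
40+: 4100 × 0.97 + 4700 × 0.443 = 3977 + 2082 = 6059
Net migration: 0–19 + 360 → 1520; 20–39 − 70 → 6637; 40+ − 340 → 5719
End of period: [1520, 6637, 5719]
[period 2]
Births: 6637 × 0.283 = 1878
20–39: 1520 × 0.965 = 1467
40+: 6637 × 0.97 + 5719 × 0.443 = 6438 + 2534 = 8972
Net migration: 0–19 + 360 → 2238; 20–39 − 70 → 1397; 40+ − 340 → 8632
End of period: [2238, 1397, 8632]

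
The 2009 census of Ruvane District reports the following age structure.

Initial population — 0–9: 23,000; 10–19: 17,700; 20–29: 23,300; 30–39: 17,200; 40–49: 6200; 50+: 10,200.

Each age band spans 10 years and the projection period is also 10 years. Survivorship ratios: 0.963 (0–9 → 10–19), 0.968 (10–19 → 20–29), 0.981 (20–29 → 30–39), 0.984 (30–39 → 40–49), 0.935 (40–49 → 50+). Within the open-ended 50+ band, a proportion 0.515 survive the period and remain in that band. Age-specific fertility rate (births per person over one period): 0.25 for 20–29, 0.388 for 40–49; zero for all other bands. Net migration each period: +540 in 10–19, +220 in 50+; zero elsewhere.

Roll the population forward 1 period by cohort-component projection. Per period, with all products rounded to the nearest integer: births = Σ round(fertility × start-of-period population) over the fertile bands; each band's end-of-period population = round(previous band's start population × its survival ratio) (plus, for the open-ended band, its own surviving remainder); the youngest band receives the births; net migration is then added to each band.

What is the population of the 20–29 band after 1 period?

— Period 1 —
Births: 23300 * 0.25 = 5825 ; 6200 * 0.388 = 2406 ⇒ total 8231
10–19: 23000 * 0.963 = 22149
20–29: 17700 * 0.968 = 17134
30–39: 23300 * 0.981 = 22857
40–49: 17200 * 0.984 = 16925
50+: 6200 * 0.935 + 10200 * 0.515 = 5797 + 5253 = 11050
Net migration: 10–19 + 540 → 22689; 50+ + 220 → 11270
End of period: [8231, 22689, 17134, 22857, 16925, 11270]

17134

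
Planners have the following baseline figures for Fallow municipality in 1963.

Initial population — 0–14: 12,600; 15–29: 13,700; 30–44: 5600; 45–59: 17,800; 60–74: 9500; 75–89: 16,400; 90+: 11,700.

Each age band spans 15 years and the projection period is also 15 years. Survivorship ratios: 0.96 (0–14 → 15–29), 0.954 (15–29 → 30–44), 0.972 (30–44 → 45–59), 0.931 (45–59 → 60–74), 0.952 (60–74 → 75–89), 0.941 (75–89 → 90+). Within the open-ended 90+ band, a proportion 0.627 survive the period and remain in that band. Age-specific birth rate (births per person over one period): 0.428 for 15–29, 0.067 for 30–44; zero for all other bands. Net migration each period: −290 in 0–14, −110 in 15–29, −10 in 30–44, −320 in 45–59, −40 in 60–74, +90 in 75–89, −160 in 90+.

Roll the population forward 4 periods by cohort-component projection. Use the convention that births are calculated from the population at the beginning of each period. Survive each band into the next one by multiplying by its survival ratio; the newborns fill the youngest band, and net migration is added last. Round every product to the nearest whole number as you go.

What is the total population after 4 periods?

After projecting period 1:
Births: 13700 * 0.428 = 5864  |  5600 * 0.067 = 375 ⇒ total 6239
15–29: 12600 * 0.96 = 12096
30–44: 13700 * 0.954 = 13070
45–59: 5600 * 0.972 = 5443
60–74: 17800 * 0.931 = 16572
75–89: 9500 * 0.952 = 9044
90+: 16400 * 0.941 + 11700 * 0.627 = 15432 + 7336 = 22768
Net migration: 0–14 − 290 → 5949; 15–29 − 110 → 11986; 30–44 − 10 → 13060; 45–59 − 320 → 5123; 60–74 − 40 → 16532; 75–89 + 90 → 9134; 90+ − 160 → 22608
Giving 5949 / 11986 / 13060 / 5123 / 16532 / 9134 / 22608.
After projecting period 2:
Births: 11986 * 0.428 = 5130  |  13060 * 0.067 = 875 ⇒ total 6005
15–29: 5949 * 0.96 = 5711
30–44: 11986 * 0.954 = 11435
45–59: 13060 * 0.972 = 12694
60–74: 5123 * 0.931 = 4770
75–89: 16532 * 0.952 = 15738
90+: 9134 * 0.941 + 22608 * 0.627 = 8595 + 14175 = 22770
Net migration: 0–14 − 290 → 5715; 15–29 − 110 → 5601; 30–44 − 10 → 11425; 45–59 − 320 → 12374; 60–74 − 40 → 4730; 75–89 + 90 → 15828; 90+ − 160 → 22610
Giving 5715 / 5601 / 11425 / 12374 / 4730 / 15828 / 22610.
After projecting period 3:
Births: 5601 * 0.428 = 2397  |  11425 * 0.067 = 765 ⇒ total 3162
15–29: 5715 * 0.96 = 5486
30–44: 5601 * 0.954 = 5343
45–59: 11425 * 0.972 = 11105
60–74: 12374 * 0.931 = 11520
75–89: 4730 * 0.952 = 4503
90+: 15828 * 0.941 + 22610 * 0.627 = 14894 + 14176 = 29070
Net migration: 0–14 − 290 → 2872; 15–29 − 110 → 5376; 30–44 − 10 → 5333; 45–59 − 320 → 10785; 60–74 − 40 → 11480; 75–89 + 90 → 4593; 90+ − 160 → 28910
Giving 2872 / 5376 / 5333 / 10785 / 11480 / 4593 / 28910.
After projecting period 4:
Births: 5376 * 0.428 = 2301  |  5333 * 0.067 = 357 ⇒ total 2658
15–29: 2872 * 0.96 = 2757
30–44: 5376 * 0.954 = 5129
45–59: 5333 * 0.972 = 5184
60–74: 10785 * 0.931 = 10041
75–89: 11480 * 0.952 = 10929
90+: 4593 * 0.941 + 28910 * 0.627 = 4322 + 18127 = 22449
Net migration: 0–14 − 290 → 2368; 15–29 − 110 → 2647; 30–44 − 10 → 5119; 45–59 − 320 → 4864; 60–74 − 40 → 10001; 75–89 + 90 → 11019; 90+ − 160 → 22289
Giving 2368 / 2647 / 5119 / 4864 / 10001 / 11019 / 22289.
Total after period 4: 2368 + 2647 + 5119 + 4864 + 10001 + 11019 + 22289 = 58307

58307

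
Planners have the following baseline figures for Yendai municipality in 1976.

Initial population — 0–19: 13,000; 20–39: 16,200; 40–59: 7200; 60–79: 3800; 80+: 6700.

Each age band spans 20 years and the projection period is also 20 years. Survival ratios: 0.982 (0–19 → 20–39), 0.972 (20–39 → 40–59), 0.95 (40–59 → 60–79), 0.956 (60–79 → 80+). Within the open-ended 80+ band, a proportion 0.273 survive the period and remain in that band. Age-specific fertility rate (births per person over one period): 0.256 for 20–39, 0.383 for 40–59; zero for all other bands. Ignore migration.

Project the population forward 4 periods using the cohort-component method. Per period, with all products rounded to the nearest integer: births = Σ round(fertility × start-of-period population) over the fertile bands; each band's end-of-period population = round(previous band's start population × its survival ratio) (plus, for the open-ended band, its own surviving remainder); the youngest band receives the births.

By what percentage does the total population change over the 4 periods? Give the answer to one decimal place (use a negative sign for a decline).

-10.1

— Period 1 —
Births: 16200 * 0.256 = 4147  |  7200 * 0.383 = 2758 ⇒ total 6905
20–39: 13000 * 0.982 = 12766
40–59: 16200 * 0.972 = 15746
60–79: 7200 * 0.95 = 6840
80+: 3800 * 0.956 + 6700 * 0.273 = 3633 + 1829 = 5462
Giving 6905 / 12766 / 15746 / 6840 / 5462.
— Period 2 —
Births: 12766 * 0.256 = 3268  |  15746 * 0.383 = 6031 ⇒ total 9299
20–39: 6905 * 0.982 = 6781
40–59: 12766 * 0.972 = 12409
60–79: 15746 * 0.95 = 14959
80+: 6840 * 0.956 + 5462 * 0.273 = 6539 + 1491 = 8030
Giving 9299 / 6781 / 12409 / 14959 / 8030.
— Period 3 —
Births: 6781 * 0.256 = 1736  |  12409 * 0.383 = 4753 ⇒ total 6489
20–39: 9299 * 0.982 = 9132
40–59: 6781 * 0.972 = 6591
60–79: 12409 * 0.95 = 11789
80+: 14959 * 0.956 + 8030 * 0.273 = 14301 + 2192 = 16493
Giving 6489 / 9132 / 6591 / 11789 / 16493.
— Period 4 —
Births: 9132 * 0.256 = 2338  |  6591 * 0.383 = 2524 ⇒ total 4862
20–39: 6489 * 0.982 = 6372
40–59: 9132 * 0.972 = 8876
60–79: 6591 * 0.95 = 6261
80+: 11789 * 0.956 + 16493 * 0.273 = 11270 + 4503 = 15773
Giving 4862 / 6372 / 8876 / 6261 / 15773.
Total: 46900 → 42144; change = -4756; percentage change = -10.1%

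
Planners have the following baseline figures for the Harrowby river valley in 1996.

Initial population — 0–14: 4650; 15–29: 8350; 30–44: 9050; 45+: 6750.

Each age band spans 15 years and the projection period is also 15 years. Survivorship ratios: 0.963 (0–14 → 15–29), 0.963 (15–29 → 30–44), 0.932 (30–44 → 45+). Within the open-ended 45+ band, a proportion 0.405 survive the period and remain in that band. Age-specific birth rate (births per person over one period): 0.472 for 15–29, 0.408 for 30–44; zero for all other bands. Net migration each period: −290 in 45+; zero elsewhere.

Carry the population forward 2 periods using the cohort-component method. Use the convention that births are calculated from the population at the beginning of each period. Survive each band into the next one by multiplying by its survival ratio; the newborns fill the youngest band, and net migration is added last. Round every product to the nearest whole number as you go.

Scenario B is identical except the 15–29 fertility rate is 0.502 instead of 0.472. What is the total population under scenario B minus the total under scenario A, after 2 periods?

Period 1:
Births: 8350 × 0.472 = 3941  |  9050 × 0.408 = 3692 ⇒ total 7633
15–29: 4650 × 0.963 = 4478
30–44: 8350 × 0.963 = 8041
45+: 9050 × 0.932 + 6750 × 0.405 = 8435 + 2734 = 11169
Net migration: 45+ − 290 → 10879
→ [7633, 4478, 8041, 10879]
Period 2:
Births: 4478 × 0.472 = 2114  |  8041 × 0.408 = 3281 ⇒ total 5395
15–29: 7633 × 0.963 = 7351
30–44: 4478 × 0.963 = 4312
45+: 8041 × 0.932 + 10879 × 0.405 = 7494 + 4406 = 11900
Net migration: 45+ − 290 → 11610
→ [5395, 7351, 4312, 11610]
Scenario A total after 2 periods: 28668
Scenario B projection —
Period 1:
Births: 8350 × 0.502 = 4192  |  9050 × 0.408 = 3692 ⇒ total 7884
15–29: 4650 × 0.963 = 4478
30–44: 8350 × 0.963 = 8041
45+: 9050 × 0.932 + 6750 × 0.405 = 8435 + 2734 = 11169
Net migration: 45+ − 290 → 10879
→ [7884, 4478, 8041, 10879]
Period 2:
Births: 4478 × 0.502 = 2248  |  8041 × 0.408 = 3281 ⇒ total 5529
15–29: 7884 × 0.963 = 7592
30–44: 4478 × 0.963 = 4312
45+: 8041 × 0.932 + 10879 × 0.405 = 7494 + 4406 = 11900
Net migration: 45+ − 290 → 11610
→ [5529, 7592, 4312, 11610]
Scenario B total after 2 periods: 29043
Difference B − A = 29043 − 28668 = 375

375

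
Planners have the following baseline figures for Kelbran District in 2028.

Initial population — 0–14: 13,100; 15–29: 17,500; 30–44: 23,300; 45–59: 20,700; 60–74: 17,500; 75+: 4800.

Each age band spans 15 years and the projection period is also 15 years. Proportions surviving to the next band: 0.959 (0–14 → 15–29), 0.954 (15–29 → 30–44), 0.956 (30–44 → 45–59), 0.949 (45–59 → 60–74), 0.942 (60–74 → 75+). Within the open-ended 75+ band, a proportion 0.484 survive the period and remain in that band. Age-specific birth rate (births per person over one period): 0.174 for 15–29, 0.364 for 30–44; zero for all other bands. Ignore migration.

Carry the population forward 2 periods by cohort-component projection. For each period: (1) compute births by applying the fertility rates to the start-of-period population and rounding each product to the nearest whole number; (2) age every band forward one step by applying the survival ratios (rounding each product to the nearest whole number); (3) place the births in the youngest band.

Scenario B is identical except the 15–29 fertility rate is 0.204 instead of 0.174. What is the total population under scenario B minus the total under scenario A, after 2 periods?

[period 1]
Births: 17500 × 0.174 = 3045 ; 23300 × 0.364 = 8481 → 11526
15–29: 13100 × 0.959 = 12563
30–44: 17500 × 0.954 = 16695
45–59: 23300 × 0.956 = 22275
60–74: 20700 × 0.949 = 19644
75+: 17500 × 0.942 + 4800 × 0.484 = 16485 + 2323 = 18808
Giving 11526 / 12563 / 16695 / 22275 / 19644 / 18808.
[period 2]
Births: 12563 × 0.174 = 2186 ; 16695 × 0.364 = 6077 → 8263
15–29: 11526 × 0.959 = 11053
30–44: 12563 × 0.954 = 11985
45–59: 16695 × 0.956 = 15960
60–74: 22275 × 0.949 = 21139
75+: 19644 × 0.942 + 18808 × 0.484 = 18505 + 9103 = 27608
Giving 8263 / 11053 / 11985 / 15960 / 21139 / 27608.
Scenario A total after 2 periods: 96008
Scenario B projection —
[period 1]
Births: 17500 × 0.204 = 3570 ; 23300 × 0.364 = 8481 → 12051
15–29: 13100 × 0.959 = 12563
30–44: 17500 × 0.954 = 16695
45–59: 23300 × 0.956 = 22275
60–74: 20700 × 0.949 = 19644
75+: 17500 × 0.942 + 4800 × 0.484 = 16485 + 2323 = 18808
Giving 12051 / 12563 / 16695 / 22275 / 19644 / 18808.
[period 2]
Births: 12563 × 0.204 = 2563 ; 16695 × 0.364 = 6077 → 8640
15–29: 12051 × 0.959 = 11557
30–44: 12563 × 0.954 = 11985
45–59: 16695 × 0.956 = 15960
60–74: 22275 × 0.949 = 21139
75+: 19644 × 0.942 + 18808 × 0.484 = 18505 + 9103 = 27608
Giving 8640 / 11557 / 11985 / 15960 / 21139 / 27608.
Scenario B total after 2 periods: 96889
Difference B − A = 96889 − 96008 = 881

881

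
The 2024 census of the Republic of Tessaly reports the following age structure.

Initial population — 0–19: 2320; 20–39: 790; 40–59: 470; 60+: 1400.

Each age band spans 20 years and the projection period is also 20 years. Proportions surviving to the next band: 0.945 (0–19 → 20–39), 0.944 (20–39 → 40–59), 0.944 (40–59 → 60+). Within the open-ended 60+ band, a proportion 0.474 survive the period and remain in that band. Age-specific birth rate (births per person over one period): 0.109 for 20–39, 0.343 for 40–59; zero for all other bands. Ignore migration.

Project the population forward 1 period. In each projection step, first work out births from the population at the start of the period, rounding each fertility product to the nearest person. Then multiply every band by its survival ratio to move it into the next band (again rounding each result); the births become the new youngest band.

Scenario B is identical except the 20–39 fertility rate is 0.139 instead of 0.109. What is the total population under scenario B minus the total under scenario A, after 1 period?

24

Numbering the bands 1..4 from youngest to oldest:
Period 1:
Births: 790 × 0.109 = 86 ; 470 × 0.343 = 161 → 247
Band 2: 2320 × 0.945 = 2192
Band 3: 790 × 0.944 = 746
Band 4: 470 × 0.944 + 1400 × 0.474 = 444 + 664 = 1108
Giving 247 / 2192 / 746 / 1108.
Scenario A total after 1 period: 4293
Scenario B projection —
Period 1:
Births: 790 × 0.139 = 110 ; 470 × 0.343 = 161 → 271
Band 2: 2320 × 0.945 = 2192
Band 3: 790 × 0.944 = 746
Band 4: 470 × 0.944 + 1400 × 0.474 = 444 + 664 = 1108
Giving 271 / 2192 / 746 / 1108.
Scenario B total after 1 period: 4317
Difference B − A = 4317 − 4293 = 24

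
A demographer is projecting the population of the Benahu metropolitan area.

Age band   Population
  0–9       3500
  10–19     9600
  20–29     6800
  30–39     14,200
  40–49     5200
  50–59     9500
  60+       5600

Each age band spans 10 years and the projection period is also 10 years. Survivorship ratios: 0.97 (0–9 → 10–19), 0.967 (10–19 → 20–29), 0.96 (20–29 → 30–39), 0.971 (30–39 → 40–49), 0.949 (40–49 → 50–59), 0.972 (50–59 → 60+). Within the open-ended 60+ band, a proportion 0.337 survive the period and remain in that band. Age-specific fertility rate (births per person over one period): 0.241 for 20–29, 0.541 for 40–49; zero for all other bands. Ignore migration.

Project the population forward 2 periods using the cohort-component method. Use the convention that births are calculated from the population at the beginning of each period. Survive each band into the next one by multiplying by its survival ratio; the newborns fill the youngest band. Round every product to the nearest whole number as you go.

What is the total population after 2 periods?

54178

[period 1]
Births: 6800 × 0.241 = 1639 ; 5200 × 0.541 = 2813 ⇒ total 4452
10–19: 3500 × 0.97 = 3395
20–29: 9600 × 0.967 = 9283
30–39: 6800 × 0.96 = 6528
40–49: 14200 × 0.971 = 13788
50–59: 5200 × 0.949 = 4935
60+: 9500 × 0.972 + 5600 × 0.337 = 9234 + 1887 = 11121
Giving 4452 / 3395 / 9283 / 6528 / 13788 / 4935 / 11121.
[period 2]
Births: 9283 × 0.241 = 2237 ; 13788 × 0.541 = 7459 ⇒ total 9696
10–19: 4452 × 0.97 = 4318
20–29: 3395 × 0.967 = 3283
30–39: 9283 × 0.96 = 8912
40–49: 6528 × 0.971 = 6339
50–59: 13788 × 0.949 = 13085
60+: 4935 × 0.972 + 11121 × 0.337 = 4797 + 3748 = 8545
Giving 9696 / 4318 / 3283 / 8912 / 6339 / 13085 / 8545.
Total after period 2: 9696 + 4318 + 3283 + 8912 + 6339 + 13085 + 8545 = 54178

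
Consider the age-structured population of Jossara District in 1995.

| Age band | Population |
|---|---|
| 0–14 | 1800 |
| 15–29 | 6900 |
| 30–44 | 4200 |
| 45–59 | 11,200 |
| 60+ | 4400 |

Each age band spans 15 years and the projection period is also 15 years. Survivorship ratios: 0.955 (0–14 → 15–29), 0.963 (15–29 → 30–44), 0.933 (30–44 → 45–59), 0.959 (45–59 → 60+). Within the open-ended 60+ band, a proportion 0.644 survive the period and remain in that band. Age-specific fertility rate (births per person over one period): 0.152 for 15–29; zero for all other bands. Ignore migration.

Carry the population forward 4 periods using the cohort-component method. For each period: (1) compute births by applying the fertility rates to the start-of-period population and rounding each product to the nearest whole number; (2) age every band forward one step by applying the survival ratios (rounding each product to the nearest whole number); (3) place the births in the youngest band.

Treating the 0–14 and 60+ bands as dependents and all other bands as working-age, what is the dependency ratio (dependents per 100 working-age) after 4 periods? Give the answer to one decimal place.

819.6

[period 1]
Births: 6900 × 0.152 = 1049
15–29: 1800 × 0.955 = 1719
30–44: 6900 × 0.963 = 6645
45–59: 4200 × 0.933 = 3919
60+: 11200 × 0.959 + 4400 × 0.644 = 10741 + 2834 = 13575
Giving 1049 / 1719 / 6645 / 3919 / 13575.
[period 2]
Births: 1719 × 0.152 = 261
15–29: 1049 × 0.955 = 1002
30–44: 1719 × 0.963 = 1655
45–59: 6645 × 0.933 = 6200
60+: 3919 × 0.959 + 13575 × 0.644 = 3758 + 8742 = 12500
Giving 261 / 1002 / 1655 / 6200 / 12500.
[period 3]
Births: 1002 × 0.152 = 152
15–29: 261 × 0.955 = 249
30–44: 1002 × 0.963 = 965
45–59: 1655 × 0.933 = 1544
60+: 6200 × 0.959 + 12500 × 0.644 = 5946 + 8050 = 13996
Giving 152 / 249 / 965 / 1544 / 13996.
[period 4]
Births: 249 × 0.152 = 38
15–29: 152 × 0.955 = 145
30–44: 249 × 0.963 = 240
45–59: 965 × 0.933 = 900
60+: 1544 × 0.959 + 13996 × 0.644 = 1481 + 9013 = 10494
Giving 38 / 145 / 240 / 900 / 10494.
Dependents (band 0–14 + band 60+) = 38 + 10494 = 10532; working-age = 1285; ratio = 10532/1285 × 100 = 819.6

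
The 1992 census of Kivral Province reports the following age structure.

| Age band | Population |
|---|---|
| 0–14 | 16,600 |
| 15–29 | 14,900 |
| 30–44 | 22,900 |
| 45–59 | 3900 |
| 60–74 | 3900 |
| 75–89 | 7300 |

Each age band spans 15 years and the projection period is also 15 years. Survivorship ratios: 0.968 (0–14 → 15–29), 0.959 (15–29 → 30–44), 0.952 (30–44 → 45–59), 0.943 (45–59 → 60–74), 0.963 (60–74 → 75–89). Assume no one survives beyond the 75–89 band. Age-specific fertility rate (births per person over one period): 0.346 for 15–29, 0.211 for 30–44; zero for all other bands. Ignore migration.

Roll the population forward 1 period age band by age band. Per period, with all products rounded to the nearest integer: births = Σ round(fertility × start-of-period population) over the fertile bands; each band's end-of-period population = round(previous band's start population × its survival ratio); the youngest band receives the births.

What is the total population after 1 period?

Period 1.
Births: 14900 × 0.346 = 5155  |  22900 × 0.211 = 4832 ⇒ total 9987
15–29: 16600 × 0.968 = 16069
30–44: 14900 × 0.959 = 14289
45–59: 22900 × 0.952 = 21801
60–74: 3900 × 0.943 = 3678
75–89: 3900 × 0.963 = 3756
→ [9987, 16069, 14289, 21801, 3678, 3756]
Total after period 1: 9987 + 16069 + 14289 + 21801 + 3678 + 3756 = 69580

69580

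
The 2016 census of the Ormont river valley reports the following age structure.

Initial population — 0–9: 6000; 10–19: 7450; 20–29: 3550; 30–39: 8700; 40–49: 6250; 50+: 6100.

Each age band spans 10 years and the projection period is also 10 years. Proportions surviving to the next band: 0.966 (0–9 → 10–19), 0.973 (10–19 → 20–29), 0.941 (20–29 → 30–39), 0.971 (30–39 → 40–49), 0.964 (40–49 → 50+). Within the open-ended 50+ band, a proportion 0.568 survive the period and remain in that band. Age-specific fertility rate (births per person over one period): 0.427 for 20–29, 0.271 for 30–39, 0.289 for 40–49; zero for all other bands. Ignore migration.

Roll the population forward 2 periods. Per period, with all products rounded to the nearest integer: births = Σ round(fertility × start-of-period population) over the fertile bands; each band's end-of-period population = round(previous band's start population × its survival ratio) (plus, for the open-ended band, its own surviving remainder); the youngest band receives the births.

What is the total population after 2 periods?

41167

(Groups numbered youngest = 1 to oldest = 6.)
Period 1:
Births: 3550 × 0.427 = 1516 ; 8700 × 0.271 = 2358 ; 6250 × 0.289 = 1806 ⇒ total 5680
Group 2: 6000 × 0.966 = 5796
Group 3: 7450 × 0.973 = 7249
Group 4: 3550 × 0.941 = 3341
Group 5: 8700 × 0.971 = 8448
Group 6: 6250 × 0.964 + 6100 × 0.568 = 6025 + 3465 = 9490
Population now: 0–9=5680, 10–19=5796, 20–29=7249, 30–39=3341, 40–49=8448, 50+=9490
Period 2:
Births: 7249 × 0.427 = 3095 ; 3341 × 0.271 = 905 ; 8448 × 0.289 = 2441 ⇒ total 6441
Group 2: 5680 × 0.966 = 5487
Group 3: 5796 × 0.973 = 5640
Group 4: 7249 × 0.941 = 6821
Group 5: 3341 × 0.971 = 3244
Group 6: 8448 × 0.964 + 9490 × 0.568 = 8144 + 5390 = 13534
Population now: 0–9=6441, 10–19=5487, 20–29=5640, 30–39=6821, 40–49=3244, 50+=13534
Total after period 2: 6441 + 5487 + 5640 + 6821 + 3244 + 13534 = 41167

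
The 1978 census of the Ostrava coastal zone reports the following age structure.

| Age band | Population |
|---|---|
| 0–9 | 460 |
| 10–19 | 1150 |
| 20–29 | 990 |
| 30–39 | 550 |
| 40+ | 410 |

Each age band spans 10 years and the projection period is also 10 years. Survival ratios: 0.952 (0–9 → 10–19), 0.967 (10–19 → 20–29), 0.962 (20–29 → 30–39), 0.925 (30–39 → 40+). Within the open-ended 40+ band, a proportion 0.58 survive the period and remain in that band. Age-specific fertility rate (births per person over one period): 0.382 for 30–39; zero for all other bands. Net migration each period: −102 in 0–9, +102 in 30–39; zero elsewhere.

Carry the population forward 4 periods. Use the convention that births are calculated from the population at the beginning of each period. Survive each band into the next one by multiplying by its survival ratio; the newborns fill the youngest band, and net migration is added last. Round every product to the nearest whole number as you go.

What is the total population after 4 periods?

Period 1:
Births: 550 * 0.382 = 210
10–19: 460 * 0.952 = 438
20–29: 1150 * 0.967 = 1112
30–39: 990 * 0.962 = 952
40+: 550 * 0.925 + 410 * 0.58 = 509 + 238 = 747
Net migration: 0–9 − 102 → 108; 30–39 + 102 → 1054
→ [108, 438, 1112, 1054, 747]
Period 2:
Births: 1054 * 0.382 = 403
10–19: 108 * 0.952 = 103
20–29: 438 * 0.967 = 424
30–39: 1112 * 0.962 = 1070
40+: 1054 * 0.925 + 747 * 0.58 = 975 + 433 = 1408
Net migration: 0–9 − 102 → 301; 30–39 + 102 → 1172
→ [301, 103, 424, 1172, 1408]
Period 3:
Births: 1172 * 0.382 = 448
10–19: 301 * 0.952 = 287
20–29: 103 * 0.967 = 100
30–39: 424 * 0.962 = 408
40+: 1172 * 0.925 + 1408 * 0.58 = 1084 + 817 = 1901
Net migration: 0–9 − 102 → 346; 30–39 + 102 → 510
→ [346, 287, 100, 510, 1901]
Period 4:
Births: 510 * 0.382 = 195
10–19: 346 * 0.952 = 329
20–29: 287 * 0.967 = 278
30–39: 100 * 0.962 = 96
40+: 510 * 0.925 + 1901 * 0.58 = 472 + 1103 = 1575
Net migration: 0–9 − 102 → 93; 30–39 + 102 → 198
→ [93, 329, 278, 198, 1575]
Total after period 4: 93 + 329 + 278 + 198 + 1575 = 2473

2473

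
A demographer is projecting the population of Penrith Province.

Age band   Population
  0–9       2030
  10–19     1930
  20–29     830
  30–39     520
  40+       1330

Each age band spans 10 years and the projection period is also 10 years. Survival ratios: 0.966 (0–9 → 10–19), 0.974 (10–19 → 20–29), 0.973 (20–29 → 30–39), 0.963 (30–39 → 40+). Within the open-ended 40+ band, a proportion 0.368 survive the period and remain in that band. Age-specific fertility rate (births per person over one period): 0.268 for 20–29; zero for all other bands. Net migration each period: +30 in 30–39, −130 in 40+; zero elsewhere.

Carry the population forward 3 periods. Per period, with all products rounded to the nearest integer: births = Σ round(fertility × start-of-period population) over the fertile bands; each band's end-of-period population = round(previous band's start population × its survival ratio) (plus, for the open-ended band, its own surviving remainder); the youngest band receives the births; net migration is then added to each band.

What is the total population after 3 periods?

Numbering the groups 1..5 from youngest to oldest:
After projecting period 1:
Births: 830 × 0.268 = 222
Group 2: 2030 × 0.966 = 1961
Group 3: 1930 × 0.974 = 1880
Group 4: 830 × 0.973 = 808
Group 5: 520 × 0.963 + 1330 × 0.368 = 501 + 489 = 990
Net migration: Group 4 + 30 → 838; Group 5 − 130 → 860
End of period: [222, 1961, 1880, 838, 860]
After projecting period 2:
Births: 1880 × 0.268 = 504
Group 2: 222 × 0.966 = 214
Group 3: 1961 × 0.974 = 1910
Group 4: 1880 × 0.973 = 1829
Group 5: 838 × 0.963 + 860 × 0.368 = 807 + 316 = 1123
Net migration: Group 4 + 30 → 1859; Group 5 − 130 → 993
End of period: [504, 214, 1910, 1859, 993]
After projecting period 3:
Births: 1910 × 0.268 = 512
Group 2: 504 × 0.966 = 487
Group 3: 214 × 0.974 = 208
Group 4: 1910 × 0.973 = 1858
Group 5: 1859 × 0.963 + 993 × 0.368 = 1790 + 365 = 2155
Net migration: Group 4 + 30 → 1888; Group 5 − 130 → 2025
End of period: [512, 487, 208, 1888, 2025]
Total after period 3: 512 + 487 + 208 + 1888 + 2025 = 5120

5120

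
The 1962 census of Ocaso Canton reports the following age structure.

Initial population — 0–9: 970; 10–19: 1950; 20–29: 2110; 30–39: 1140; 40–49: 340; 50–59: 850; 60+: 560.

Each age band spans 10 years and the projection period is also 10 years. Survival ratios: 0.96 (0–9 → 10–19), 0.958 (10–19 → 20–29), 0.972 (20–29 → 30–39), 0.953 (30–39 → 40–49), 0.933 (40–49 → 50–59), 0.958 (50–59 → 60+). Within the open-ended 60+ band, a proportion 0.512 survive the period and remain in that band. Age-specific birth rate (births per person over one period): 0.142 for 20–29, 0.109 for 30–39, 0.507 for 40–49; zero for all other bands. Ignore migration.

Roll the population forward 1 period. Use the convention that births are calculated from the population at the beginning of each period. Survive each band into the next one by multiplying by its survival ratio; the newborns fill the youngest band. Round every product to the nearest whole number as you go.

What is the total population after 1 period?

Period 1.
Births: 2110 × 0.142 = 300  |  1140 × 0.109 = 124  |  340 × 0.507 = 172 — total 596
10–19: 970 × 0.96 = 931
20–29: 1950 × 0.958 = 1868
30–39: 2110 × 0.972 = 2051
40–49: 1140 × 0.953 = 1086
50–59: 340 × 0.933 = 317
60+: 850 × 0.958 + 560 × 0.512 = 814 + 287 = 1101
Giving 596 / 931 / 1868 / 2051 / 1086 / 317 / 1101.
Total after period 1: 596 + 931 + 1868 + 2051 + 1086 + 317 + 1101 = 7950

7950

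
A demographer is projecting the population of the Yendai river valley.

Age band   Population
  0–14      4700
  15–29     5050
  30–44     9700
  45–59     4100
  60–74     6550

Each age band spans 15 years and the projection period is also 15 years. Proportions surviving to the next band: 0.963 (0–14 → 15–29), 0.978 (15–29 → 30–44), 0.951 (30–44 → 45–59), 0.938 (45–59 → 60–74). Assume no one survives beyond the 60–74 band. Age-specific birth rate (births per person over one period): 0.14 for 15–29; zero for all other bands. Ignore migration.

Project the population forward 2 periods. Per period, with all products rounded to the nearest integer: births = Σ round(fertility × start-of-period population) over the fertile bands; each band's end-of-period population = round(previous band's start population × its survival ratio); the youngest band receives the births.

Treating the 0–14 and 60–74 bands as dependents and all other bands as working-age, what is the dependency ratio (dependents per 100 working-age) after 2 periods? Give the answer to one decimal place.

(Bands numbered youngest = 1 to oldest = 5.)
— Period 1 —
Births: 5050 * 0.14 = 707
Band 2: 4700 * 0.963 = 4526
Band 3: 5050 * 0.978 = 4939
Band 4: 9700 * 0.951 = 9225
Band 5: 4100 * 0.938 = 3846
End of period: [707, 4526, 4939, 9225, 3846]
— Period 2 —
Births: 4526 * 0.14 = 634
Band 2: 707 * 0.963 = 681
Band 3: 4526 * 0.978 = 4426
Band 4: 4939 * 0.951 = 4697
Band 5: 9225 * 0.938 = 8653
End of period: [634, 681, 4426, 4697, 8653]
Dependents (band 0–14 + band 60–74) = 634 + 8653 = 9287; working-age = 9804; ratio = 9287/9804 × 100 = 94.7

94.7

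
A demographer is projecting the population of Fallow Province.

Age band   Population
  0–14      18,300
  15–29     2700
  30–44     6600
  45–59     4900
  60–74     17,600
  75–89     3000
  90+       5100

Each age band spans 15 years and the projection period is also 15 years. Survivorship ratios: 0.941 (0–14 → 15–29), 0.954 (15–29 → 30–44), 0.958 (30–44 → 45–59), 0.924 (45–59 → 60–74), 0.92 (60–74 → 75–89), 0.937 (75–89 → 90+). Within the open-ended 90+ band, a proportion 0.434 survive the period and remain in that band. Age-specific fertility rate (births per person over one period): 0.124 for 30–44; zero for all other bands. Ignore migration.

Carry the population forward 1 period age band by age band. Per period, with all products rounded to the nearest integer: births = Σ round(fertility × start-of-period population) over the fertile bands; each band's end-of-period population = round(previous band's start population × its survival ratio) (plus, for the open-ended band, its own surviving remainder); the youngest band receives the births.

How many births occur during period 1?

(Groups numbered youngest = 1 to oldest = 7.)
[period 1]
Births: 6600 * 0.124 = 818
Group 2: 18300 * 0.941 = 17220
Group 3: 2700 * 0.954 = 2576
Group 4: 6600 * 0.958 = 6323
Group 5: 4900 * 0.924 = 4528
Group 6: 17600 * 0.92 = 16192
Group 7: 3000 * 0.937 + 5100 * 0.434 = 2811 + 2213 = 5024
Population now: 0–14=818, 15–29=17220, 30–44=2576, 45–59=6323, 60–74=4528, 75–89=16192, 90+=5024

818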